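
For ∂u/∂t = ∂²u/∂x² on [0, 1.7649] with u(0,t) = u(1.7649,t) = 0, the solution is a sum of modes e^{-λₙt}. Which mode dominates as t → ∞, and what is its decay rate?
Eigenvalues: λₙ = n²π²/1.7649².
First three modes:
  n=1: λ₁ = π²/1.7649² ≈ 3.169
  n=2: λ₂ = 4π²/1.7649² ≈ 12.674 (4× faster decay)
  n=3: λ₃ = 9π²/1.7649² ≈ 28.517 (9× faster decay)
As t → ∞, higher modes decay exponentially faster. The n=1 mode dominates: u ~ c₁ sin(πx/1.7649) e^{-λ₁t}.
Decay rate: λ₁ = π²/1.7649² ≈ 3.169.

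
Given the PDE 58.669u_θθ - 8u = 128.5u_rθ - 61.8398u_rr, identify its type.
Rewriting in standard form: 61.8398u_rr - 128.5u_rθ + 58.669u_θθ - 8u = 0. The second-order coefficients are A = 61.8398, B = -128.5, C = 58.669. Since B² - 4AC = 1999.9330952 > 0, this is a hyperbolic PDE.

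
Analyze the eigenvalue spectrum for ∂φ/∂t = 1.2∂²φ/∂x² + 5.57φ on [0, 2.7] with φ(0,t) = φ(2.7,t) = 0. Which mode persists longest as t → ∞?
Eigenvalues: λₙ = 1.2n²π²/2.7² - 5.57.
First three modes:
  n=1: λ₁ = 1.2π²/2.7² - 5.57 ≈ -3.945
  n=2: λ₂ = 4.8π²/2.7² - 5.57 ≈ 0.929
  n=3: λ₃ = 10.8π²/2.7² - 5.57 ≈ 9.052
Since 1.2π²/2.7² ≈ 1.625 < 5.57, λ₁ < 0.
The n=1 mode grows fastest (−λₙ is largest for n=1) → dominates.
Asymptotic: φ ~ c₁ sin(πx/2.7) e^{3.945t} (exponential growth at rate −λ₁ ≈ 3.945).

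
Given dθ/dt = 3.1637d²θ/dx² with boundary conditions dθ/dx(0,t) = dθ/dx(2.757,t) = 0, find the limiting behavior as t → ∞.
θ → constant (steady state). Heat is conserved (no flux at boundaries); solution approaches the spatial average.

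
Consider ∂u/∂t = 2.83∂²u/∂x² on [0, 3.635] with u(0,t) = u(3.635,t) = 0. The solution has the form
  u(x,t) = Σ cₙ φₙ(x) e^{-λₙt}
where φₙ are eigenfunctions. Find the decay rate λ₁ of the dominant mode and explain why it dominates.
Eigenvalues: λₙ = 2.83n²π²/3.635².
First three modes:
  n=1: λ₁ = 2.83π²/3.635² ≈ 2.114
  n=2: λ₂ = 11.32π²/3.635² ≈ 8.455 (4× faster decay)
  n=3: λ₃ = 25.47π²/3.635² ≈ 19.025 (9× faster decay)
As t → ∞, higher modes decay exponentially faster. The n=1 mode dominates: u ~ c₁ sin(πx/3.635) e^{-λ₁t}.
Decay rate: λ₁ = 2.83π²/3.635² ≈ 2.114.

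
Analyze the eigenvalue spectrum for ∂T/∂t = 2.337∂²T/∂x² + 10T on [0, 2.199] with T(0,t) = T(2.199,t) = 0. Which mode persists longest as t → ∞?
Eigenvalues: λₙ = 2.337n²π²/2.199² - 10.
First three modes:
  n=1: λ₁ = 2.337π²/2.199² - 10 ≈ -5.23
  n=2: λ₂ = 9.348π²/2.199² - 10 ≈ 9.08
  n=3: λ₃ = 21.033π²/2.199² - 10 ≈ 32.929
Since 2.337π²/2.199² ≈ 4.77 < 10, λ₁ < 0.
The n=1 mode grows fastest (−λₙ is largest for n=1) → dominates.
Asymptotic: T ~ c₁ sin(πx/2.199) e^{5.23t} (exponential growth at rate −λ₁ ≈ 5.23).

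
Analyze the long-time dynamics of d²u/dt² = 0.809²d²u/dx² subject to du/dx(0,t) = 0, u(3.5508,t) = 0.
Long-time behavior: u oscillates (no decay). Energy is conserved; the solution oscillates indefinitely as standing waves.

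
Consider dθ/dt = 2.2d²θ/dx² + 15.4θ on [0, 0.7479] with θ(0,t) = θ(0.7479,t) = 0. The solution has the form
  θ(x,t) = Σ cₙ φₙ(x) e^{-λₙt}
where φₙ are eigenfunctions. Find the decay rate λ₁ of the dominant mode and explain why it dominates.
Eigenvalues: λₙ = 2.2n²π²/0.7479² - 15.4.
First three modes:
  n=1: λ₁ = 2.2π²/0.7479² - 15.4 ≈ 23.418
  n=2: λ₂ = 8.8π²/0.7479² - 15.4 ≈ 139.873
  n=3: λ₃ = 19.8π²/0.7479² - 15.4 ≈ 333.964
Since 2.2π²/0.7479² ≈ 38.818 > 15.4, all λₙ > 0.
The n=1 mode decays slowest → dominates as t → ∞.
Asymptotic: θ ~ c₁ sin(πx/0.7479) e^{-λ₁t} with decay rate λ₁ ≈ 23.418.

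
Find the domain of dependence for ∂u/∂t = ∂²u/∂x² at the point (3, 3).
The entire real line. The heat equation has infinite propagation speed: any initial disturbance instantly affects all points (though exponentially small far away).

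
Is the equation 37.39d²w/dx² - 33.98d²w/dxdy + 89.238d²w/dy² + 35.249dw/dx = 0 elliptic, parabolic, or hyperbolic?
Computing B² - 4AC with A = 37.39, B = -33.98, C = 89.238: discriminant = -12191.79488 (negative). Answer: elliptic.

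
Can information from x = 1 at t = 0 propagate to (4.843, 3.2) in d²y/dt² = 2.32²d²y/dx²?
Yes. The domain of dependence is [-2.581, 12.267], and 1 ∈ [-2.581, 12.267].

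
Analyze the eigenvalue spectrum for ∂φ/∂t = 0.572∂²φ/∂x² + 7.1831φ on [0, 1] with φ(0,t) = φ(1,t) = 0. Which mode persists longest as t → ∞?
Eigenvalues: λₙ = 0.572n²π²/1² - 7.1831.
First three modes:
  n=1: λ₁ = 0.572π² - 7.1831 ≈ -1.538
  n=2: λ₂ = 2.288π² - 7.1831 ≈ 15.399
  n=3: λ₃ = 5.148π² - 7.1831 ≈ 43.626
Since 0.572π² ≈ 5.645 < 7.1831, λ₁ < 0.
The n=1 mode grows fastest (−λₙ is largest for n=1) → dominates.
Asymptotic: φ ~ c₁ sin(πx/1) e^{1.538t} (exponential growth at rate −λ₁ ≈ 1.538).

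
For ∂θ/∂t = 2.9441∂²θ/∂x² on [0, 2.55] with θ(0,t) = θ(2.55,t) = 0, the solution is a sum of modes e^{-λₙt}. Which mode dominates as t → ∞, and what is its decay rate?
Eigenvalues: λₙ = 2.9441n²π²/2.55².
First three modes:
  n=1: λ₁ = 2.9441π²/2.55² ≈ 4.469
  n=2: λ₂ = 11.7764π²/2.55² ≈ 17.874 (4× faster decay)
  n=3: λ₃ = 26.4969π²/2.55² ≈ 40.217 (9× faster decay)
As t → ∞, higher modes decay exponentially faster. The n=1 mode dominates: θ ~ c₁ sin(πx/2.55) e^{-λ₁t}.
Decay rate: λ₁ = 2.9441π²/2.55² ≈ 4.469.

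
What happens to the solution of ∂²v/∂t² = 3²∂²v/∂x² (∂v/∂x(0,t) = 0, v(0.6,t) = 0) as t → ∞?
v oscillates (no decay). Energy is conserved; the solution oscillates indefinitely as standing waves.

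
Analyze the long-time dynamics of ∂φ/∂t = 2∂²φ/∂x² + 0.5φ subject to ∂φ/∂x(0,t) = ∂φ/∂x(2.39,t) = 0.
Long-time behavior: φ grows unboundedly. With Neumann BCs the constant mode has diffusion eigenvalue 0, so any r > 0 makes it grow like e^(0.5t); solution grows exponentially.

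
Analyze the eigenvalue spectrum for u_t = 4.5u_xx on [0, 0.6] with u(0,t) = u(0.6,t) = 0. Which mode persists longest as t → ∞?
Eigenvalues: λₙ = 4.5n²π²/0.6².
First three modes:
  n=1: λ₁ = 4.5π²/0.6² ≈ 123.37
  n=2: λ₂ = 18π²/0.6² ≈ 493.48 (4× faster decay)
  n=3: λ₃ = 40.5π²/0.6² ≈ 1110.33 (9× faster decay)
As t → ∞, higher modes decay exponentially faster. The n=1 mode dominates: u ~ c₁ sin(πx/0.6) e^{-λ₁t}.
Decay rate: λ₁ = 4.5π²/0.6² ≈ 123.37.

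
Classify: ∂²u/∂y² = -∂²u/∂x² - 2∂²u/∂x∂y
Rewriting in standard form: ∂²u/∂x² + 2∂²u/∂x∂y + ∂²u/∂y² = 0. Parabolic (discriminant = 0).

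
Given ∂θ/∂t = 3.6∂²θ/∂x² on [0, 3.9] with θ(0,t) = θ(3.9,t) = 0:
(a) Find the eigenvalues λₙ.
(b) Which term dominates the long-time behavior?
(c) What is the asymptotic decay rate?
Eigenvalues: λₙ = 3.6n²π²/3.9².
First three modes:
  n=1: λ₁ = 3.6π²/3.9² ≈ 2.336
  n=2: λ₂ = 14.4π²/3.9² ≈ 9.344 (4× faster decay)
  n=3: λ₃ = 32.4π²/3.9² ≈ 21.024 (9× faster decay)
As t → ∞, higher modes decay exponentially faster. The n=1 mode dominates: θ ~ c₁ sin(πx/3.9) e^{-λ₁t}.
Decay rate: λ₁ = 3.6π²/3.9² ≈ 2.336.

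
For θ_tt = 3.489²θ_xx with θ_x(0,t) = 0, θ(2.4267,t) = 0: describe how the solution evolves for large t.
θ oscillates (no decay). Energy is conserved; the solution oscillates indefinitely as standing waves.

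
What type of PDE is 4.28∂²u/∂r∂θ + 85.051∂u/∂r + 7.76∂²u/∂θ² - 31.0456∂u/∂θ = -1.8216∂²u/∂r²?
Rewriting in standard form: 1.8216∂²u/∂r² + 4.28∂²u/∂r∂θ + 7.76∂²u/∂θ² + 85.051∂u/∂r - 31.0456∂u/∂θ = 0. With A = 1.8216, B = 4.28, C = 7.76, the discriminant is -38.224064. This is an elliptic PDE.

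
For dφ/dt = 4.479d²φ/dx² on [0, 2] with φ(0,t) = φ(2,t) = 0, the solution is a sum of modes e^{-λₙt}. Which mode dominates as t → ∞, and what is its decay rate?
Eigenvalues: λₙ = 4.479n²π²/2².
First three modes:
  n=1: λ₁ = 4.479π²/2² ≈ 11.051
  n=2: λ₂ = 17.916π²/2² ≈ 44.206 (4× faster decay)
  n=3: λ₃ = 40.311π²/2² ≈ 99.463 (9× faster decay)
As t → ∞, higher modes decay exponentially faster. The n=1 mode dominates: φ ~ c₁ sin(πx/2) e^{-λ₁t}.
Decay rate: λ₁ = 4.479π²/2² ≈ 11.051.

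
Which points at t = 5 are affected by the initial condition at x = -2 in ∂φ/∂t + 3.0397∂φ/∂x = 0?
At x = 13.1985. The characteristic carries data from (-2, 0) to (13.1985, 5).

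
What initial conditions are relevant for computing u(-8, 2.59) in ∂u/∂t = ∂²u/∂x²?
The entire real line. The heat equation has infinite propagation speed: any initial disturbance instantly affects all points (though exponentially small far away).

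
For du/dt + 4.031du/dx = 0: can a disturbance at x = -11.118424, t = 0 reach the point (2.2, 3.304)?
Yes. The characteristic through (2.2, 3.304) passes through x = -11.118424.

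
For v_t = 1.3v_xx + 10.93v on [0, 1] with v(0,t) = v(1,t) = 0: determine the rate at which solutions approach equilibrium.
Eigenvalues: λₙ = 1.3n²π²/1² - 10.93.
First three modes:
  n=1: λ₁ = 1.3π² - 10.93 ≈ 1.9
  n=2: λ₂ = 5.2π² - 10.93 ≈ 40.392
  n=3: λ₃ = 11.7π² - 10.93 ≈ 104.544
Since 1.3π² ≈ 12.83 > 10.93, all λₙ > 0.
The n=1 mode decays slowest → dominates as t → ∞.
Asymptotic: v ~ c₁ sin(πx/1) e^{-λ₁t} with decay rate λ₁ ≈ 1.9.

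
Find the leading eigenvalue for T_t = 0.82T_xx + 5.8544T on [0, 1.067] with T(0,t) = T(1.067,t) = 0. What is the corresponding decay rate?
Eigenvalues: λₙ = 0.82n²π²/1.067² - 5.8544.
First three modes:
  n=1: λ₁ = 0.82π²/1.067² - 5.8544 ≈ 1.254
  n=2: λ₂ = 3.28π²/1.067² - 5.8544 ≈ 22.58
  n=3: λ₃ = 7.38π²/1.067² - 5.8544 ≈ 58.123
Since 0.82π²/1.067² ≈ 7.109 > 5.8544, all λₙ > 0.
The n=1 mode decays slowest → dominates as t → ∞.
Asymptotic: T ~ c₁ sin(πx/1.067) e^{-λ₁t} with decay rate λ₁ ≈ 1.254.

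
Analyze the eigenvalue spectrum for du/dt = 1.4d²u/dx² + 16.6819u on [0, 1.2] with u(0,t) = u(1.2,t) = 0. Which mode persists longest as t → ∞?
Eigenvalues: λₙ = 1.4n²π²/1.2² - 16.6819.
First three modes:
  n=1: λ₁ = 1.4π²/1.2² - 16.6819 ≈ -7.086
  n=2: λ₂ = 5.6π²/1.2² - 16.6819 ≈ 21.7
  n=3: λ₃ = 12.6π²/1.2² - 16.6819 ≈ 69.677
Since 1.4π²/1.2² ≈ 9.595 < 16.6819, λ₁ < 0.
The n=1 mode grows fastest (−λₙ is largest for n=1) → dominates.
Asymptotic: u ~ c₁ sin(πx/1.2) e^{7.086t} (exponential growth at rate −λ₁ ≈ 7.086).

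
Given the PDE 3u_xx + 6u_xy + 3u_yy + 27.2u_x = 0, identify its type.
The second-order coefficients are A = 3, B = 6, C = 3. Since B² - 4AC = 0 = 0, this is a parabolic PDE.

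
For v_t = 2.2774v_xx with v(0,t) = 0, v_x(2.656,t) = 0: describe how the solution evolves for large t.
v → 0. Heat escapes through the Dirichlet boundary.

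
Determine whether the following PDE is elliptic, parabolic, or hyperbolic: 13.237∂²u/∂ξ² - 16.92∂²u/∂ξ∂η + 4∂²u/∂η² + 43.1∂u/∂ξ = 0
Coefficients: A = 13.237, B = -16.92, C = 4. B² - 4AC = 74.4944, which is positive, so the equation is hyperbolic.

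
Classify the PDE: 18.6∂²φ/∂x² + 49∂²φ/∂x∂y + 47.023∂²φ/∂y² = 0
A = 18.6, B = 49, C = 47.023. Discriminant B² - 4AC = -1097.5112. Since -1097.5112 < 0, elliptic.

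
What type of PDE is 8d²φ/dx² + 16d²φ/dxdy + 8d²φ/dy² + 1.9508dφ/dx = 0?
With A = 8, B = 16, C = 8, the discriminant is 0. This is a parabolic PDE.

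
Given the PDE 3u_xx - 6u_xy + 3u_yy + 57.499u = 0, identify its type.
The second-order coefficients are A = 3, B = -6, C = 3. Since B² - 4AC = 0 = 0, this is a parabolic PDE.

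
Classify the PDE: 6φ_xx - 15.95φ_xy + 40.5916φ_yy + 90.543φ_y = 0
A = 6, B = -15.95, C = 40.5916. Discriminant B² - 4AC = -719.7959. Since -719.7959 < 0, elliptic.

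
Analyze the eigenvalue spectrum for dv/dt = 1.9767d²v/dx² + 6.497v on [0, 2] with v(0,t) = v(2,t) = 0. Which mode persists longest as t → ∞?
Eigenvalues: λₙ = 1.9767n²π²/2² - 6.497.
First three modes:
  n=1: λ₁ = 1.9767π²/2² - 6.497 ≈ -1.62
  n=2: λ₂ = 7.9068π²/2² - 6.497 ≈ 13.012
  n=3: λ₃ = 17.7903π²/2² - 6.497 ≈ 37.399
Since 1.9767π²/2² ≈ 4.877 < 6.497, λ₁ < 0.
The n=1 mode grows fastest (−λₙ is largest for n=1) → dominates.
Asymptotic: v ~ c₁ sin(πx/2) e^{1.62t} (exponential growth at rate −λ₁ ≈ 1.62).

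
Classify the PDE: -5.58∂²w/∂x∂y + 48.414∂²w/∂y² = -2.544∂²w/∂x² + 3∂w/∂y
Rewriting in standard form: 2.544∂²w/∂x² - 5.58∂²w/∂x∂y + 48.414∂²w/∂y² - 3∂w/∂y = 0. A = 2.544, B = -5.58, C = 48.414. Discriminant B² - 4AC = -461.524464. Since -461.524464 < 0, elliptic.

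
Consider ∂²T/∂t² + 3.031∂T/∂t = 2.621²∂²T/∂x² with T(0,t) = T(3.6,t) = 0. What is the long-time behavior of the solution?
As t → ∞, T → 0. Damping (γ=3.031) dissipates energy; oscillations decay exponentially.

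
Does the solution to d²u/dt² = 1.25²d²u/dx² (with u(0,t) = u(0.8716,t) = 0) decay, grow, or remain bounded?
u oscillates (no decay). Energy is conserved; the solution oscillates indefinitely as standing waves.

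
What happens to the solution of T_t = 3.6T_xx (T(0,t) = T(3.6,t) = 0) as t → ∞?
T → 0. Heat diffuses out through both boundaries.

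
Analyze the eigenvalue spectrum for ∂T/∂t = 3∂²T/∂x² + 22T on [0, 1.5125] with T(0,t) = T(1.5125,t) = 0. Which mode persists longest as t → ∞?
Eigenvalues: λₙ = 3n²π²/1.5125² - 22.
First three modes:
  n=1: λ₁ = 3π²/1.5125² - 22 ≈ -9.057
  n=2: λ₂ = 12π²/1.5125² - 22 ≈ 29.771
  n=3: λ₃ = 27π²/1.5125² - 22 ≈ 94.486
Since 3π²/1.5125² ≈ 12.943 < 22, λ₁ < 0.
The n=1 mode grows fastest (−λₙ is largest for n=1) → dominates.
Asymptotic: T ~ c₁ sin(πx/1.5125) e^{9.057t} (exponential growth at rate −λ₁ ≈ 9.057).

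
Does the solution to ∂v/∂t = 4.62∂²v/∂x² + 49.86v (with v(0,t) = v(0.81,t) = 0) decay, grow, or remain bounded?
v → 0. Diffusion dominates reaction (r=49.86 < κπ²/L²≈69.5); solution decays.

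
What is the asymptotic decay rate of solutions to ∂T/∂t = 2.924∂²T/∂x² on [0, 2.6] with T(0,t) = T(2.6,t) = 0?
Eigenvalues: λₙ = 2.924n²π²/2.6².
First three modes:
  n=1: λ₁ = 2.924π²/2.6² ≈ 4.269
  n=2: λ₂ = 11.696π²/2.6² ≈ 17.076 (4× faster decay)
  n=3: λ₃ = 26.316π²/2.6² ≈ 38.421 (9× faster decay)
As t → ∞, higher modes decay exponentially faster. The n=1 mode dominates: T ~ c₁ sin(πx/2.6) e^{-λ₁t}.
Decay rate: λ₁ = 2.924π²/2.6² ≈ 4.269.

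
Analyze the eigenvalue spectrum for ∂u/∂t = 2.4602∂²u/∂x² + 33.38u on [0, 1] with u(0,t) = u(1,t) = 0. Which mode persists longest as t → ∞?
Eigenvalues: λₙ = 2.4602n²π²/1² - 33.38.
First three modes:
  n=1: λ₁ = 2.4602π² - 33.38 ≈ -9.099
  n=2: λ₂ = 9.8408π² - 33.38 ≈ 63.745
  n=3: λ₃ = 22.1418π² - 33.38 ≈ 185.151
Since 2.4602π² ≈ 24.281 < 33.38, λ₁ < 0.
The n=1 mode grows fastest (−λₙ is largest for n=1) → dominates.
Asymptotic: u ~ c₁ sin(πx/1) e^{9.099t} (exponential growth at rate −λ₁ ≈ 9.099).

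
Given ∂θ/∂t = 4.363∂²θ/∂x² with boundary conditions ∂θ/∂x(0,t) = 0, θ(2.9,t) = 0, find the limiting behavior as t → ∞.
θ → 0. Heat escapes through the Dirichlet boundary.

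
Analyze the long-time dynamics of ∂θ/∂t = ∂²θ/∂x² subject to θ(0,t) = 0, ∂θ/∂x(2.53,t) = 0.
Long-time behavior: θ → 0. Heat escapes through the Dirichlet boundary.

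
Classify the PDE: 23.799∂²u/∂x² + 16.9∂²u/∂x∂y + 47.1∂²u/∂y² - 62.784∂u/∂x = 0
A = 23.799, B = 16.9, C = 47.1. Discriminant B² - 4AC = -4198.1216. Since -4198.1216 < 0, elliptic.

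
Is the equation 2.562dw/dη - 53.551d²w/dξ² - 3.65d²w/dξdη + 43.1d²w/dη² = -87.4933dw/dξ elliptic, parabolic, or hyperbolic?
Rewriting in standard form: -53.551d²w/dξ² - 3.65d²w/dξdη + 43.1d²w/dη² + 87.4933dw/dξ + 2.562dw/dη = 0. Computing B² - 4AC with A = -53.551, B = -3.65, C = 43.1: discriminant = 9245.5149 (positive). Answer: hyperbolic.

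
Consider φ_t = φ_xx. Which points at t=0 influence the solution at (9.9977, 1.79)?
The entire real line. The heat equation has infinite propagation speed: any initial disturbance instantly affects all points (though exponentially small far away).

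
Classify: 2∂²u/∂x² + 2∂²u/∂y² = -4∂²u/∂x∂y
Rewriting in standard form: 2∂²u/∂x² + 4∂²u/∂x∂y + 2∂²u/∂y² = 0. Parabolic (discriminant = 0).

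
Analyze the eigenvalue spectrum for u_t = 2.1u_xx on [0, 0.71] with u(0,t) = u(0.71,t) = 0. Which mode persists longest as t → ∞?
Eigenvalues: λₙ = 2.1n²π²/0.71².
First three modes:
  n=1: λ₁ = 2.1π²/0.71² ≈ 41.115
  n=2: λ₂ = 8.4π²/0.71² ≈ 164.461 (4× faster decay)
  n=3: λ₃ = 18.9π²/0.71² ≈ 370.037 (9× faster decay)
As t → ∞, higher modes decay exponentially faster. The n=1 mode dominates: u ~ c₁ sin(πx/0.71) e^{-λ₁t}.
Decay rate: λ₁ = 2.1π²/0.71² ≈ 41.115.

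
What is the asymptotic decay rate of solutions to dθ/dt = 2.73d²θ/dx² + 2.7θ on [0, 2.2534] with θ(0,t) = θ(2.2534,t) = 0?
Eigenvalues: λₙ = 2.73n²π²/2.2534² - 2.7.
First three modes:
  n=1: λ₁ = 2.73π²/2.2534² - 2.7 ≈ 2.606
  n=2: λ₂ = 10.92π²/2.2534² - 2.7 ≈ 18.525
  n=3: λ₃ = 24.57π²/2.2534² - 2.7 ≈ 45.056
Since 2.73π²/2.2534² ≈ 5.306 > 2.7, all λₙ > 0.
The n=1 mode decays slowest → dominates as t → ∞.
Asymptotic: θ ~ c₁ sin(πx/2.2534) e^{-λ₁t} with decay rate λ₁ ≈ 2.606.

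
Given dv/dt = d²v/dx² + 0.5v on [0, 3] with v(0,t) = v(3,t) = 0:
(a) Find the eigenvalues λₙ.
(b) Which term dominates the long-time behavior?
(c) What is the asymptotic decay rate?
Eigenvalues: λₙ = n²π²/3² - 0.5.
First three modes:
  n=1: λ₁ = π²/3² - 0.5 ≈ 0.597
  n=2: λ₂ = 4π²/3² - 0.5 ≈ 3.886
  n=3: λ₃ = 9π²/3² - 0.5 ≈ 9.37
Since π²/3² ≈ 1.097 > 0.5, all λₙ > 0.
The n=1 mode decays slowest → dominates as t → ∞.
Asymptotic: v ~ c₁ sin(πx/3) e^{-λ₁t} with decay rate λ₁ ≈ 0.597.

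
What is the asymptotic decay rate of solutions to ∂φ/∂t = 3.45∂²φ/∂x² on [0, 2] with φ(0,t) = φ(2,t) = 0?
Eigenvalues: λₙ = 3.45n²π²/2².
First three modes:
  n=1: λ₁ = 3.45π²/2² ≈ 8.513
  n=2: λ₂ = 13.8π²/2² ≈ 34.05 (4× faster decay)
  n=3: λ₃ = 31.05π²/2² ≈ 76.613 (9× faster decay)
As t → ∞, higher modes decay exponentially faster. The n=1 mode dominates: φ ~ c₁ sin(πx/2) e^{-λ₁t}.
Decay rate: λ₁ = 3.45π²/2² ≈ 8.513.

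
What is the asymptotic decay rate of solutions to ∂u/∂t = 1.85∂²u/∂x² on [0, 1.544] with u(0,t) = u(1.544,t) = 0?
Eigenvalues: λₙ = 1.85n²π²/1.544².
First three modes:
  n=1: λ₁ = 1.85π²/1.544² ≈ 7.659
  n=2: λ₂ = 7.4π²/1.544² ≈ 30.636 (4× faster decay)
  n=3: λ₃ = 16.65π²/1.544² ≈ 68.932 (9× faster decay)
As t → ∞, higher modes decay exponentially faster. The n=1 mode dominates: u ~ c₁ sin(πx/1.544) e^{-λ₁t}.
Decay rate: λ₁ = 1.85π²/1.544² ≈ 7.659.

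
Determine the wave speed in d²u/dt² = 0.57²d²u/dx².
Speed = 0.57. Information travels along characteristics x = x₀ ± 0.57t.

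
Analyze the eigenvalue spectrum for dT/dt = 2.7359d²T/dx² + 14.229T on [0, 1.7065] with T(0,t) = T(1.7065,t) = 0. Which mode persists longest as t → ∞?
Eigenvalues: λₙ = 2.7359n²π²/1.7065² - 14.229.
First three modes:
  n=1: λ₁ = 2.7359π²/1.7065² - 14.229 ≈ -4.957
  n=2: λ₂ = 10.9436π²/1.7065² - 14.229 ≈ 22.86
  n=3: λ₃ = 24.6231π²/1.7065² - 14.229 ≈ 69.222
Since 2.7359π²/1.7065² ≈ 9.272 < 14.229, λ₁ < 0.
The n=1 mode grows fastest (−λₙ is largest for n=1) → dominates.
Asymptotic: T ~ c₁ sin(πx/1.7065) e^{4.957t} (exponential growth at rate −λ₁ ≈ 4.957).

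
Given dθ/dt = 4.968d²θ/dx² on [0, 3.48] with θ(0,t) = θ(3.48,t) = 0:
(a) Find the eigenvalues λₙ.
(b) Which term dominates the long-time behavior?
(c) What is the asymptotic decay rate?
Eigenvalues: λₙ = 4.968n²π²/3.48².
First three modes:
  n=1: λ₁ = 4.968π²/3.48² ≈ 4.049
  n=2: λ₂ = 19.872π²/3.48² ≈ 16.195 (4× faster decay)
  n=3: λ₃ = 44.712π²/3.48² ≈ 36.439 (9× faster decay)
As t → ∞, higher modes decay exponentially faster. The n=1 mode dominates: θ ~ c₁ sin(πx/3.48) e^{-λ₁t}.
Decay rate: λ₁ = 4.968π²/3.48² ≈ 4.049.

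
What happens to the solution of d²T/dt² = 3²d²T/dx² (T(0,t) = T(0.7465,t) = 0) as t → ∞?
T oscillates (no decay). Energy is conserved; the solution oscillates indefinitely as standing waves.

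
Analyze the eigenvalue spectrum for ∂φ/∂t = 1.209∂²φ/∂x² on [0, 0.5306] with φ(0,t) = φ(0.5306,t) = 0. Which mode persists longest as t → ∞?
Eigenvalues: λₙ = 1.209n²π²/0.5306².
First three modes:
  n=1: λ₁ = 1.209π²/0.5306² ≈ 42.383
  n=2: λ₂ = 4.836π²/0.5306² ≈ 169.532 (4× faster decay)
  n=3: λ₃ = 10.881π²/0.5306² ≈ 381.447 (9× faster decay)
As t → ∞, higher modes decay exponentially faster. The n=1 mode dominates: φ ~ c₁ sin(πx/0.5306) e^{-λ₁t}.
Decay rate: λ₁ = 1.209π²/0.5306² ≈ 42.383.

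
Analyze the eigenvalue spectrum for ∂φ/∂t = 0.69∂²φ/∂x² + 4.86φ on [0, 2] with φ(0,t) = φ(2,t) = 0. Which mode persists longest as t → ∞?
Eigenvalues: λₙ = 0.69n²π²/2² - 4.86.
First three modes:
  n=1: λ₁ = 0.69π²/2² - 4.86 ≈ -3.157
  n=2: λ₂ = 2.76π²/2² - 4.86 ≈ 1.95
  n=3: λ₃ = 6.21π²/2² - 4.86 ≈ 10.463
Since 0.69π²/2² ≈ 1.703 < 4.86, λ₁ < 0.
The n=1 mode grows fastest (−λₙ is largest for n=1) → dominates.
Asymptotic: φ ~ c₁ sin(πx/2) e^{3.157t} (exponential growth at rate −λ₁ ≈ 3.157).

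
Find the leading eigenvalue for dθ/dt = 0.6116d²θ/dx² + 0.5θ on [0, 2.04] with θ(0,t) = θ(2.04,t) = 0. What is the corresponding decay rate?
Eigenvalues: λₙ = 0.6116n²π²/2.04² - 0.5.
First three modes:
  n=1: λ₁ = 0.6116π²/2.04² - 0.5 ≈ 0.95
  n=2: λ₂ = 2.4464π²/2.04² - 0.5 ≈ 5.302
  n=3: λ₃ = 5.5044π²/2.04² - 0.5 ≈ 12.554
Since 0.6116π²/2.04² ≈ 1.45 > 0.5, all λₙ > 0.
The n=1 mode decays slowest → dominates as t → ∞.
Asymptotic: θ ~ c₁ sin(πx/2.04) e^{-λ₁t} with decay rate λ₁ ≈ 0.95.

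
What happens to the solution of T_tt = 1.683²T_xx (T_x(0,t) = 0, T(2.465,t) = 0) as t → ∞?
T oscillates (no decay). Energy is conserved; the solution oscillates indefinitely as standing waves.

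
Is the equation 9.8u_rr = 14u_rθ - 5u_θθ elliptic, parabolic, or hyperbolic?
Rewriting in standard form: 9.8u_rr - 14u_rθ + 5u_θθ = 0. Computing B² - 4AC with A = 9.8, B = -14, C = 5: discriminant = 0 (zero). Answer: parabolic.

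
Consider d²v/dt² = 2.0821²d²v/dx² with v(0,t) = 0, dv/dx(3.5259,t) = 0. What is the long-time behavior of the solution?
As t → ∞, v oscillates (no decay). Energy is conserved; the solution oscillates indefinitely as standing waves.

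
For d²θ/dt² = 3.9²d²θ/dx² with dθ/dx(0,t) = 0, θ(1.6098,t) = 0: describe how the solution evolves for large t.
θ oscillates (no decay). Energy is conserved; the solution oscillates indefinitely as standing waves.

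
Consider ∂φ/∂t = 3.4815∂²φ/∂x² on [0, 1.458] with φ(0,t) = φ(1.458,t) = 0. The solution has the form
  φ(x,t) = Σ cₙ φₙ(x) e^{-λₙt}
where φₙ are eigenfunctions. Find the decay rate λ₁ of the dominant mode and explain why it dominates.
Eigenvalues: λₙ = 3.4815n²π²/1.458².
First three modes:
  n=1: λ₁ = 3.4815π²/1.458² ≈ 16.164
  n=2: λ₂ = 13.926π²/1.458² ≈ 64.656 (4× faster decay)
  n=3: λ₃ = 31.3335π²/1.458² ≈ 145.477 (9× faster decay)
As t → ∞, higher modes decay exponentially faster. The n=1 mode dominates: φ ~ c₁ sin(πx/1.458) e^{-λ₁t}.
Decay rate: λ₁ = 3.4815π²/1.458² ≈ 16.164.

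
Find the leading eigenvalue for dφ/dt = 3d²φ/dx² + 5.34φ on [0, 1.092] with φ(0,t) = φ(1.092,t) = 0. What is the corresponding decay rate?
Eigenvalues: λₙ = 3n²π²/1.092² - 5.34.
First three modes:
  n=1: λ₁ = 3π²/1.092² - 5.34 ≈ 19.49
  n=2: λ₂ = 12π²/1.092² - 5.34 ≈ 93.98
  n=3: λ₃ = 27π²/1.092² - 5.34 ≈ 218.129
Since 3π²/1.092² ≈ 24.83 > 5.34, all λₙ > 0.
The n=1 mode decays slowest → dominates as t → ∞.
Asymptotic: φ ~ c₁ sin(πx/1.092) e^{-λ₁t} with decay rate λ₁ ≈ 19.49.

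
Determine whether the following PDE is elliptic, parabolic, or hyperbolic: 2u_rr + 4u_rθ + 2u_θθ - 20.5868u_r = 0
Coefficients: A = 2, B = 4, C = 2. B² - 4AC = 0, which is zero, so the equation is parabolic.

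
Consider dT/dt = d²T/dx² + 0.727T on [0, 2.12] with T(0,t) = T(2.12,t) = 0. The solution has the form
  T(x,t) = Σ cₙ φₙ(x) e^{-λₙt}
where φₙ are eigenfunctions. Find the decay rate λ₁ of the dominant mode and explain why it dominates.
Eigenvalues: λₙ = n²π²/2.12² - 0.727.
First three modes:
  n=1: λ₁ = π²/2.12² - 0.727 ≈ 1.469
  n=2: λ₂ = 4π²/2.12² - 0.727 ≈ 8.057
  n=3: λ₃ = 9π²/2.12² - 0.727 ≈ 19.037
Since π²/2.12² ≈ 2.196 > 0.727, all λₙ > 0.
The n=1 mode decays slowest → dominates as t → ∞.
Asymptotic: T ~ c₁ sin(πx/2.12) e^{-λ₁t} with decay rate λ₁ ≈ 1.469.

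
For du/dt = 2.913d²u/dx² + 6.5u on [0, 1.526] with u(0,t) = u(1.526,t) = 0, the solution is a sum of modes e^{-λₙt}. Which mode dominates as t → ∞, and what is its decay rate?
Eigenvalues: λₙ = 2.913n²π²/1.526² - 6.5.
First three modes:
  n=1: λ₁ = 2.913π²/1.526² - 6.5 ≈ 5.846
  n=2: λ₂ = 11.652π²/1.526² - 6.5 ≈ 42.885
  n=3: λ₃ = 26.217π²/1.526² - 6.5 ≈ 104.615
Since 2.913π²/1.526² ≈ 12.346 > 6.5, all λₙ > 0.
The n=1 mode decays slowest → dominates as t → ∞.
Asymptotic: u ~ c₁ sin(πx/1.526) e^{-λ₁t} with decay rate λ₁ ≈ 5.846.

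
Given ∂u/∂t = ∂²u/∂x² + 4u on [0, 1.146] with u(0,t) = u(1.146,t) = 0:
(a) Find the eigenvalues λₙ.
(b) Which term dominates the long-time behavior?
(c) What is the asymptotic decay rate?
Eigenvalues: λₙ = n²π²/1.146² - 4.
First three modes:
  n=1: λ₁ = π²/1.146² - 4 ≈ 3.515
  n=2: λ₂ = 4π²/1.146² - 4 ≈ 26.06
  n=3: λ₃ = 9π²/1.146² - 4 ≈ 63.635
Since π²/1.146² ≈ 7.515 > 4, all λₙ > 0.
The n=1 mode decays slowest → dominates as t → ∞.
Asymptotic: u ~ c₁ sin(πx/1.146) e^{-λ₁t} with decay rate λ₁ ≈ 3.515.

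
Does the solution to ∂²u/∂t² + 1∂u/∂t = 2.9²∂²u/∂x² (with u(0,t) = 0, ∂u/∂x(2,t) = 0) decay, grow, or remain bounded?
u → 0. Damping (γ=1) dissipates energy; oscillations decay exponentially.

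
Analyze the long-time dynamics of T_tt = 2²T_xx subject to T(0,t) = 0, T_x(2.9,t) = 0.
Long-time behavior: T oscillates (no decay). Energy is conserved; the solution oscillates indefinitely as standing waves.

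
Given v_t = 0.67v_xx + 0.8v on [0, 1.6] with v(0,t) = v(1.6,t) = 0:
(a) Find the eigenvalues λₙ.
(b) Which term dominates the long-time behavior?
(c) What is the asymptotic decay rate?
Eigenvalues: λₙ = 0.67n²π²/1.6² - 0.8.
First three modes:
  n=1: λ₁ = 0.67π²/1.6² - 0.8 ≈ 1.783
  n=2: λ₂ = 2.68π²/1.6² - 0.8 ≈ 9.532
  n=3: λ₃ = 6.03π²/1.6² - 0.8 ≈ 22.448
Since 0.67π²/1.6² ≈ 2.583 > 0.8, all λₙ > 0.
The n=1 mode decays slowest → dominates as t → ∞.
Asymptotic: v ~ c₁ sin(πx/1.6) e^{-λ₁t} with decay rate λ₁ ≈ 1.783.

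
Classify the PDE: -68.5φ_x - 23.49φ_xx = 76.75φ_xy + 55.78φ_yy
Rewriting in standard form: -23.49φ_xx - 76.75φ_xy - 55.78φ_yy - 68.5φ_x = 0. A = -23.49, B = -76.75, C = -55.78. Discriminant B² - 4AC = 649.4737. Since 649.4737 > 0, hyperbolic.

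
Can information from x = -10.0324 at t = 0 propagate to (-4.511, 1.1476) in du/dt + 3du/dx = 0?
No. Only data at x = -7.9538 affects (-4.511, 1.1476). Advection has one-way propagation along characteristics.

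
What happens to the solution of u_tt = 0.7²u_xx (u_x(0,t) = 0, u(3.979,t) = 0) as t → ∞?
u oscillates (no decay). Energy is conserved; the solution oscillates indefinitely as standing waves.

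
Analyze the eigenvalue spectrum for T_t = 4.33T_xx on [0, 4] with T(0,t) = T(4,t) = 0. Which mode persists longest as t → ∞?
Eigenvalues: λₙ = 4.33n²π²/4².
First three modes:
  n=1: λ₁ = 4.33π²/4² ≈ 2.671
  n=2: λ₂ = 17.32π²/4² ≈ 10.684 (4× faster decay)
  n=3: λ₃ = 38.97π²/4² ≈ 24.039 (9× faster decay)
As t → ∞, higher modes decay exponentially faster. The n=1 mode dominates: T ~ c₁ sin(πx/4) e^{-λ₁t}.
Decay rate: λ₁ = 4.33π²/4² ≈ 2.671.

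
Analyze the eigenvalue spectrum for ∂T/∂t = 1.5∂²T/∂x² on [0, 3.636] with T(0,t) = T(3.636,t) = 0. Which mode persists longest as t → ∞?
Eigenvalues: λₙ = 1.5n²π²/3.636².
First three modes:
  n=1: λ₁ = 1.5π²/3.636² ≈ 1.12
  n=2: λ₂ = 6π²/3.636² ≈ 4.479 (4× faster decay)
  n=3: λ₃ = 13.5π²/3.636² ≈ 10.078 (9× faster decay)
As t → ∞, higher modes decay exponentially faster. The n=1 mode dominates: T ~ c₁ sin(πx/3.636) e^{-λ₁t}.
Decay rate: λ₁ = 1.5π²/3.636² ≈ 1.12.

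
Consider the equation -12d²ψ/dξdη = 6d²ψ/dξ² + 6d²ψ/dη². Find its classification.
Rewriting in standard form: -6d²ψ/dξ² - 12d²ψ/dξdη - 6d²ψ/dη² = 0. Parabolic. (A = -6, B = -12, C = -6 gives B² - 4AC = 0.)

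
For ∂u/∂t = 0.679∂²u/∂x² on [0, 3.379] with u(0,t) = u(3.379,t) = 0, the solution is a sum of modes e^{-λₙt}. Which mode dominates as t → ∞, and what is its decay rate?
Eigenvalues: λₙ = 0.679n²π²/3.379².
First three modes:
  n=1: λ₁ = 0.679π²/3.379² ≈ 0.587
  n=2: λ₂ = 2.716π²/3.379² ≈ 2.348 (4× faster decay)
  n=3: λ₃ = 6.111π²/3.379² ≈ 5.282 (9× faster decay)
As t → ∞, higher modes decay exponentially faster. The n=1 mode dominates: u ~ c₁ sin(πx/3.379) e^{-λ₁t}.
Decay rate: λ₁ = 0.679π²/3.379² ≈ 0.587.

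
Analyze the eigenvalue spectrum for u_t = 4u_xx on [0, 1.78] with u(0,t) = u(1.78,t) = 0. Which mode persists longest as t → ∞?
Eigenvalues: λₙ = 4n²π²/1.78².
First three modes:
  n=1: λ₁ = 4π²/1.78² ≈ 12.46
  n=2: λ₂ = 16π²/1.78² ≈ 49.84 (4× faster decay)
  n=3: λ₃ = 36π²/1.78² ≈ 112.14 (9× faster decay)
As t → ∞, higher modes decay exponentially faster. The n=1 mode dominates: u ~ c₁ sin(πx/1.78) e^{-λ₁t}.
Decay rate: λ₁ = 4π²/1.78² ≈ 12.46.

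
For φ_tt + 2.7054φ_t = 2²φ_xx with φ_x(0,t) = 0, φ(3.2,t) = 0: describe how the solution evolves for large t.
φ → 0. Damping (γ=2.7054) dissipates energy; oscillations decay exponentially.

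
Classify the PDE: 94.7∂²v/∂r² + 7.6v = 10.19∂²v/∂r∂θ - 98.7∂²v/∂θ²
Rewriting in standard form: 94.7∂²v/∂r² - 10.19∂²v/∂r∂θ + 98.7∂²v/∂θ² + 7.6v = 0. A = 94.7, B = -10.19, C = 98.7. Discriminant B² - 4AC = -37283.7239. Since -37283.7239 < 0, elliptic.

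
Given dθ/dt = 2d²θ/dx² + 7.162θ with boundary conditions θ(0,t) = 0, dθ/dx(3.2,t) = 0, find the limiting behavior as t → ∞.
θ grows unboundedly. Reaction dominates diffusion (r=7.162 > κπ²/(4L²)≈0.48); solution grows exponentially.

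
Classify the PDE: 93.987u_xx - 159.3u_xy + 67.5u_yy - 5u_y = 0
A = 93.987, B = -159.3, C = 67.5. Discriminant B² - 4AC = 0. Since 0 = 0, parabolic.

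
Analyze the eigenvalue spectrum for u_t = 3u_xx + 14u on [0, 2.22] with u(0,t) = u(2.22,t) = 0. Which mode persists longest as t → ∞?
Eigenvalues: λₙ = 3n²π²/2.22² - 14.
First three modes:
  n=1: λ₁ = 3π²/2.22² - 14 ≈ -7.992
  n=2: λ₂ = 12π²/2.22² - 14 ≈ 10.031
  n=3: λ₃ = 27π²/2.22² - 14 ≈ 40.07
Since 3π²/2.22² ≈ 6.008 < 14, λ₁ < 0.
The n=1 mode grows fastest (−λₙ is largest for n=1) → dominates.
Asymptotic: u ~ c₁ sin(πx/2.22) e^{7.992t} (exponential growth at rate −λ₁ ≈ 7.992).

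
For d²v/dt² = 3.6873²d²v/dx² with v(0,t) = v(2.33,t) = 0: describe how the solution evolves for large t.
v oscillates (no decay). Energy is conserved; the solution oscillates indefinitely as standing waves.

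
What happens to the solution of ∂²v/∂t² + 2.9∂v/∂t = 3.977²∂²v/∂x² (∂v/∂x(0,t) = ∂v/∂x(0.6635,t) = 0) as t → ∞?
v → constant (steady state). Damping (γ=2.9) dissipates the nonconstant modes; with Neumann BCs the spatial average obeys M''+γM'=0 and tends to a finite limit.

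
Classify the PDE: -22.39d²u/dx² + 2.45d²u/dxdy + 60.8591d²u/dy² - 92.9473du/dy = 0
A = -22.39, B = 2.45, C = 60.8591. Discriminant B² - 4AC = 5456.543496. Since 5456.543496 > 0, hyperbolic.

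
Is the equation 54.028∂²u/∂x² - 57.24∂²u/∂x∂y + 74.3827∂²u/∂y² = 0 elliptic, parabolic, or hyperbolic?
Computing B² - 4AC with A = 54.028, B = -57.24, C = 74.3827: discriminant = -12798.5764624 (negative). Answer: elliptic.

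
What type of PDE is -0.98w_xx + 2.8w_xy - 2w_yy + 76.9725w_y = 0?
With A = -0.98, B = 2.8, C = -2, the discriminant is 0. This is a parabolic PDE.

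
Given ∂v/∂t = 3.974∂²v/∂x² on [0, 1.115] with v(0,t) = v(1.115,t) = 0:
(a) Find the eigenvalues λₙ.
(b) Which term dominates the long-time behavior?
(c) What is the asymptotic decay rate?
Eigenvalues: λₙ = 3.974n²π²/1.115².
First three modes:
  n=1: λ₁ = 3.974π²/1.115² ≈ 31.548
  n=2: λ₂ = 15.896π²/1.115² ≈ 126.194 (4× faster decay)
  n=3: λ₃ = 35.766π²/1.115² ≈ 283.936 (9× faster decay)
As t → ∞, higher modes decay exponentially faster. The n=1 mode dominates: v ~ c₁ sin(πx/1.115) e^{-λ₁t}.
Decay rate: λ₁ = 3.974π²/1.115² ≈ 31.548.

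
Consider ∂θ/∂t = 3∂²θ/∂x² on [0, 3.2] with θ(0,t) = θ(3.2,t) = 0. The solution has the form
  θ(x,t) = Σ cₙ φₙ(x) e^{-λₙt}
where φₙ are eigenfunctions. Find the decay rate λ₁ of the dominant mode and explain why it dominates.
Eigenvalues: λₙ = 3n²π²/3.2².
First three modes:
  n=1: λ₁ = 3π²/3.2² ≈ 2.891
  n=2: λ₂ = 12π²/3.2² ≈ 11.566 (4× faster decay)
  n=3: λ₃ = 27π²/3.2² ≈ 26.023 (9× faster decay)
As t → ∞, higher modes decay exponentially faster. The n=1 mode dominates: θ ~ c₁ sin(πx/3.2) e^{-λ₁t}.
Decay rate: λ₁ = 3π²/3.2² ≈ 2.891.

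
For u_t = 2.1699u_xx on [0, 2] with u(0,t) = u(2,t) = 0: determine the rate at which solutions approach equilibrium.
Eigenvalues: λₙ = 2.1699n²π²/2².
First three modes:
  n=1: λ₁ = 2.1699π²/2² ≈ 5.354
  n=2: λ₂ = 8.6796π²/2² ≈ 21.416 (4× faster decay)
  n=3: λ₃ = 19.5291π²/2² ≈ 48.186 (9× faster decay)
As t → ∞, higher modes decay exponentially faster. The n=1 mode dominates: u ~ c₁ sin(πx/2) e^{-λ₁t}.
Decay rate: λ₁ = 2.1699π²/2² ≈ 5.354.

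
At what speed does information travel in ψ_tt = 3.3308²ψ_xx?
Speed = 3.3308. Information travels along characteristics x = x₀ ± 3.3308t.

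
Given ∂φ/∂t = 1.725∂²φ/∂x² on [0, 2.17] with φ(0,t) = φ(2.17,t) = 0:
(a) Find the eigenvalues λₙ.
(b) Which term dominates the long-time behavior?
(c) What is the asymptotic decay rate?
Eigenvalues: λₙ = 1.725n²π²/2.17².
First three modes:
  n=1: λ₁ = 1.725π²/2.17² ≈ 3.616
  n=2: λ₂ = 6.9π²/2.17² ≈ 14.462 (4× faster decay)
  n=3: λ₃ = 15.525π²/2.17² ≈ 32.54 (9× faster decay)
As t → ∞, higher modes decay exponentially faster. The n=1 mode dominates: φ ~ c₁ sin(πx/2.17) e^{-λ₁t}.
Decay rate: λ₁ = 1.725π²/2.17² ≈ 3.616.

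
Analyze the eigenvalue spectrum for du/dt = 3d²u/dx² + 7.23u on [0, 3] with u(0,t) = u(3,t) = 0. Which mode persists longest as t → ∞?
Eigenvalues: λₙ = 3n²π²/3² - 7.23.
First three modes:
  n=1: λ₁ = 3π²/3² - 7.23 ≈ -3.94
  n=2: λ₂ = 12π²/3² - 7.23 ≈ 5.929
  n=3: λ₃ = 27π²/3² - 7.23 ≈ 22.379
Since 3π²/3² ≈ 3.29 < 7.23, λ₁ < 0.
The n=1 mode grows fastest (−λₙ is largest for n=1) → dominates.
Asymptotic: u ~ c₁ sin(πx/3) e^{3.94t} (exponential growth at rate −λ₁ ≈ 3.94).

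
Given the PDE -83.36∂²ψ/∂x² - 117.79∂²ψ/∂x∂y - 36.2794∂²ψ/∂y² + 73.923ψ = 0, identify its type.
The second-order coefficients are A = -83.36, B = -117.79, C = -36.2794. Since B² - 4AC = 1777.480964 > 0, this is a hyperbolic PDE.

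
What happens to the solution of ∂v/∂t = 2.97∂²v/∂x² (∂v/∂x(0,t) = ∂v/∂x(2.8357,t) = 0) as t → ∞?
v → constant (steady state). Heat is conserved (no flux at boundaries); solution approaches the spatial average.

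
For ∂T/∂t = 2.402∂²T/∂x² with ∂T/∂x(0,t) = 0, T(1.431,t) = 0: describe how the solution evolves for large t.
T → 0. Heat escapes through the Dirichlet boundary.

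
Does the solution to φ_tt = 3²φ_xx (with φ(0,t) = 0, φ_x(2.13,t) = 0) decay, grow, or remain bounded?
φ oscillates (no decay). Energy is conserved; the solution oscillates indefinitely as standing waves.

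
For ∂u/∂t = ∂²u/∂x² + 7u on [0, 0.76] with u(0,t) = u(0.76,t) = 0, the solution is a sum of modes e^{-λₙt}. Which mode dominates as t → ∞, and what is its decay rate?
Eigenvalues: λₙ = n²π²/0.76² - 7.
First three modes:
  n=1: λ₁ = π²/0.76² - 7 ≈ 10.087
  n=2: λ₂ = 4π²/0.76² - 7 ≈ 61.349
  n=3: λ₃ = 9π²/0.76² - 7 ≈ 146.785
Since π²/0.76² ≈ 17.087 > 7, all λₙ > 0.
The n=1 mode decays slowest → dominates as t → ∞.
Asymptotic: u ~ c₁ sin(πx/0.76) e^{-λ₁t} with decay rate λ₁ ≈ 10.087.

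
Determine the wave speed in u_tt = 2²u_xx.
Speed = 2. Information travels along characteristics x = x₀ ± 2t.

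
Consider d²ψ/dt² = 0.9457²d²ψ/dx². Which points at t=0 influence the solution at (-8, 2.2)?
Domain of dependence: [-10.08054, -5.91946]. Signals travel at speed 0.9457, so data within |x - -8| ≤ 0.9457·2.2 = 2.08054 can reach the point.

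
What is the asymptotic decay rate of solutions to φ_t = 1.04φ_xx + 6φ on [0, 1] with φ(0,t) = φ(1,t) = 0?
Eigenvalues: λₙ = 1.04n²π²/1² - 6.
First three modes:
  n=1: λ₁ = 1.04π² - 6 ≈ 4.264
  n=2: λ₂ = 4.16π² - 6 ≈ 35.058
  n=3: λ₃ = 9.36π² - 6 ≈ 86.379
Since 1.04π² ≈ 10.264 > 6, all λₙ > 0.
The n=1 mode decays slowest → dominates as t → ∞.
Asymptotic: φ ~ c₁ sin(πx/1) e^{-λ₁t} with decay rate λ₁ ≈ 4.264.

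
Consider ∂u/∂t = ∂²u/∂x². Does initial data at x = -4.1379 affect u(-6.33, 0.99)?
Yes, for any finite x. The heat equation has infinite propagation speed, so all initial data affects all points at any t > 0.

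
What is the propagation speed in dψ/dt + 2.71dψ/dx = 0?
Speed = 2.71. Information travels along x - 2.71t = const (rightward).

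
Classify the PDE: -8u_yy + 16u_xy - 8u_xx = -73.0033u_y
Rewriting in standard form: -8u_xx + 16u_xy - 8u_yy + 73.0033u_y = 0. A = -8, B = 16, C = -8. Discriminant B² - 4AC = 0. Since 0 = 0, parabolic.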